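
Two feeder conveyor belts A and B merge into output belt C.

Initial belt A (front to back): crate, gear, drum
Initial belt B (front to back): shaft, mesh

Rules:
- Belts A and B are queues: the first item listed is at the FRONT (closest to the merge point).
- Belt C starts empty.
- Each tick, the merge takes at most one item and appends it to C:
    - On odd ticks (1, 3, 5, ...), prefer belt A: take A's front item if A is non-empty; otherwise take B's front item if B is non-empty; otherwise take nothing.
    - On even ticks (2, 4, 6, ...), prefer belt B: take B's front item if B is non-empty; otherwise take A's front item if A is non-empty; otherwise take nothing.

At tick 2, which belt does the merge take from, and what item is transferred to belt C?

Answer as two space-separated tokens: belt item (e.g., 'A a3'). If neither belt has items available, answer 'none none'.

Answer: B shaft

Derivation:
Tick 1: prefer A, take crate from A; A=[gear,drum] B=[shaft,mesh] C=[crate]
Tick 2: prefer B, take shaft from B; A=[gear,drum] B=[mesh] C=[crate,shaft]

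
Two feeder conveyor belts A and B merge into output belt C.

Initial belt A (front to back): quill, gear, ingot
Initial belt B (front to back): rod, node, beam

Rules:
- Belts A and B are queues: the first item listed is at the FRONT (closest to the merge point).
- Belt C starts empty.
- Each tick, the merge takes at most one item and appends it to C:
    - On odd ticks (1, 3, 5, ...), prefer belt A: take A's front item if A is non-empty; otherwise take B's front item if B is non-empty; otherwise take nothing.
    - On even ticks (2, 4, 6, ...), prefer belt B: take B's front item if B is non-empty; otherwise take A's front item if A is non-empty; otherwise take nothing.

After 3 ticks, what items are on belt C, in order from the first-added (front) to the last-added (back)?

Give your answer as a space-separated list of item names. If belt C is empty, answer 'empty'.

Tick 1: prefer A, take quill from A; A=[gear,ingot] B=[rod,node,beam] C=[quill]
Tick 2: prefer B, take rod from B; A=[gear,ingot] B=[node,beam] C=[quill,rod]
Tick 3: prefer A, take gear from A; A=[ingot] B=[node,beam] C=[quill,rod,gear]

Answer: quill rod gear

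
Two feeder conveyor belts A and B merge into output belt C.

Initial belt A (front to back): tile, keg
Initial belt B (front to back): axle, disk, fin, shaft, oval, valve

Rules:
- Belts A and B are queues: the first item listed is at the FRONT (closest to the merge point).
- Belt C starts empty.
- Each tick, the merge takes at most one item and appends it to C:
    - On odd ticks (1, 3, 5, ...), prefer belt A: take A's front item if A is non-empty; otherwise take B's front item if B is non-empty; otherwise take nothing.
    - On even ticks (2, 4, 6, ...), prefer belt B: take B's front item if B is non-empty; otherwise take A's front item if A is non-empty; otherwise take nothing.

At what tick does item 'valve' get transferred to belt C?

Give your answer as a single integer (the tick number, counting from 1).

Answer: 8

Derivation:
Tick 1: prefer A, take tile from A; A=[keg] B=[axle,disk,fin,shaft,oval,valve] C=[tile]
Tick 2: prefer B, take axle from B; A=[keg] B=[disk,fin,shaft,oval,valve] C=[tile,axle]
Tick 3: prefer A, take keg from A; A=[-] B=[disk,fin,shaft,oval,valve] C=[tile,axle,keg]
Tick 4: prefer B, take disk from B; A=[-] B=[fin,shaft,oval,valve] C=[tile,axle,keg,disk]
Tick 5: prefer A, take fin from B; A=[-] B=[shaft,oval,valve] C=[tile,axle,keg,disk,fin]
Tick 6: prefer B, take shaft from B; A=[-] B=[oval,valve] C=[tile,axle,keg,disk,fin,shaft]
Tick 7: prefer A, take oval from B; A=[-] B=[valve] C=[tile,axle,keg,disk,fin,shaft,oval]
Tick 8: prefer B, take valve from B; A=[-] B=[-] C=[tile,axle,keg,disk,fin,shaft,oval,valve]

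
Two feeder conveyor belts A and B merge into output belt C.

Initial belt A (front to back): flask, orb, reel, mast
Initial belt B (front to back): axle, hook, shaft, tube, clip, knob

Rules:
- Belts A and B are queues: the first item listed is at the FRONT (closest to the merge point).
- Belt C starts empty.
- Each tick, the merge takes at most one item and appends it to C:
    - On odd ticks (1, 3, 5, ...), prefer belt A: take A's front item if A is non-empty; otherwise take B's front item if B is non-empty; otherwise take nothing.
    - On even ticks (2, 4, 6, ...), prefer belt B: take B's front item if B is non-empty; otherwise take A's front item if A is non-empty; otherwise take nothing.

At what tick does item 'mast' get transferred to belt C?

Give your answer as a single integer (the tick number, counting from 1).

Tick 1: prefer A, take flask from A; A=[orb,reel,mast] B=[axle,hook,shaft,tube,clip,knob] C=[flask]
Tick 2: prefer B, take axle from B; A=[orb,reel,mast] B=[hook,shaft,tube,clip,knob] C=[flask,axle]
Tick 3: prefer A, take orb from A; A=[reel,mast] B=[hook,shaft,tube,clip,knob] C=[flask,axle,orb]
Tick 4: prefer B, take hook from B; A=[reel,mast] B=[shaft,tube,clip,knob] C=[flask,axle,orb,hook]
Tick 5: prefer A, take reel from A; A=[mast] B=[shaft,tube,clip,knob] C=[flask,axle,orb,hook,reel]
Tick 6: prefer B, take shaft from B; A=[mast] B=[tube,clip,knob] C=[flask,axle,orb,hook,reel,shaft]
Tick 7: prefer A, take mast from A; A=[-] B=[tube,clip,knob] C=[flask,axle,orb,hook,reel,shaft,mast]

Answer: 7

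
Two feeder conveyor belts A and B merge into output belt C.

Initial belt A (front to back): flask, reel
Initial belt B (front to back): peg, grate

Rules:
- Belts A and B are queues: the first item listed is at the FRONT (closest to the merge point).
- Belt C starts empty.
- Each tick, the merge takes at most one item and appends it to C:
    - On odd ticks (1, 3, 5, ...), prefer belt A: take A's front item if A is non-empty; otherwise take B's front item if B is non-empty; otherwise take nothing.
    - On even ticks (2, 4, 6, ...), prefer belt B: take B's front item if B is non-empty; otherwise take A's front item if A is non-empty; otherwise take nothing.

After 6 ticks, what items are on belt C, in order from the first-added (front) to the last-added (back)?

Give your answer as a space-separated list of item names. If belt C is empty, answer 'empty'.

Tick 1: prefer A, take flask from A; A=[reel] B=[peg,grate] C=[flask]
Tick 2: prefer B, take peg from B; A=[reel] B=[grate] C=[flask,peg]
Tick 3: prefer A, take reel from A; A=[-] B=[grate] C=[flask,peg,reel]
Tick 4: prefer B, take grate from B; A=[-] B=[-] C=[flask,peg,reel,grate]
Tick 5: prefer A, both empty, nothing taken; A=[-] B=[-] C=[flask,peg,reel,grate]
Tick 6: prefer B, both empty, nothing taken; A=[-] B=[-] C=[flask,peg,reel,grate]

Answer: flask peg reel grate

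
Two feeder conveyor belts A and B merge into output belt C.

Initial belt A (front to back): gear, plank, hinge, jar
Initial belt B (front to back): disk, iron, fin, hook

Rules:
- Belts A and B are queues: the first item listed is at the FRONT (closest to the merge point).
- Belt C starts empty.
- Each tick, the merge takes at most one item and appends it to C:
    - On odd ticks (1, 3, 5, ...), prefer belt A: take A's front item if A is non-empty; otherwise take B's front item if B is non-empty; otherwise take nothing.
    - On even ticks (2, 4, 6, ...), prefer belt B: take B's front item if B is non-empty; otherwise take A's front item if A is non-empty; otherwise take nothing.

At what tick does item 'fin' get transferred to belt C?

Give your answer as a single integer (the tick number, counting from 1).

Tick 1: prefer A, take gear from A; A=[plank,hinge,jar] B=[disk,iron,fin,hook] C=[gear]
Tick 2: prefer B, take disk from B; A=[plank,hinge,jar] B=[iron,fin,hook] C=[gear,disk]
Tick 3: prefer A, take plank from A; A=[hinge,jar] B=[iron,fin,hook] C=[gear,disk,plank]
Tick 4: prefer B, take iron from B; A=[hinge,jar] B=[fin,hook] C=[gear,disk,plank,iron]
Tick 5: prefer A, take hinge from A; A=[jar] B=[fin,hook] C=[gear,disk,plank,iron,hinge]
Tick 6: prefer B, take fin from B; A=[jar] B=[hook] C=[gear,disk,plank,iron,hinge,fin]

Answer: 6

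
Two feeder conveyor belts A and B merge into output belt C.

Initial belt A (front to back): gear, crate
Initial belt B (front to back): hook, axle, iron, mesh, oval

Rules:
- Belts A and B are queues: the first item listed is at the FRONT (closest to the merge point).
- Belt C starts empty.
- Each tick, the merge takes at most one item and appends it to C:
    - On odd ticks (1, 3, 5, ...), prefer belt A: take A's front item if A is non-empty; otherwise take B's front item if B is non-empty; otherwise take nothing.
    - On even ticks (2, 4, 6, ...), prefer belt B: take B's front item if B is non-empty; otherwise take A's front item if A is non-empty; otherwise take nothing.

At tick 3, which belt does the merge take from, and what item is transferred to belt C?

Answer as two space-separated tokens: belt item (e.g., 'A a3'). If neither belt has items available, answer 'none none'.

Answer: A crate

Derivation:
Tick 1: prefer A, take gear from A; A=[crate] B=[hook,axle,iron,mesh,oval] C=[gear]
Tick 2: prefer B, take hook from B; A=[crate] B=[axle,iron,mesh,oval] C=[gear,hook]
Tick 3: prefer A, take crate from A; A=[-] B=[axle,iron,mesh,oval] C=[gear,hook,crate]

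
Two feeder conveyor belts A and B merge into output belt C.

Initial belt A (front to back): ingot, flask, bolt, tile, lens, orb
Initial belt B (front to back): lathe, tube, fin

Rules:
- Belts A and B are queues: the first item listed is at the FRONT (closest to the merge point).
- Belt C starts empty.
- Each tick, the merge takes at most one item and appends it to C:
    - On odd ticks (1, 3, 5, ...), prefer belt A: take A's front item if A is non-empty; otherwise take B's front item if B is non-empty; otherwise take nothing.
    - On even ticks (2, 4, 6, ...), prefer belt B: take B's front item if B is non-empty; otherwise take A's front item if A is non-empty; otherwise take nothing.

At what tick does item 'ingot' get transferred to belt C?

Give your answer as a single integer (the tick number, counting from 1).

Answer: 1

Derivation:
Tick 1: prefer A, take ingot from A; A=[flask,bolt,tile,lens,orb] B=[lathe,tube,fin] C=[ingot]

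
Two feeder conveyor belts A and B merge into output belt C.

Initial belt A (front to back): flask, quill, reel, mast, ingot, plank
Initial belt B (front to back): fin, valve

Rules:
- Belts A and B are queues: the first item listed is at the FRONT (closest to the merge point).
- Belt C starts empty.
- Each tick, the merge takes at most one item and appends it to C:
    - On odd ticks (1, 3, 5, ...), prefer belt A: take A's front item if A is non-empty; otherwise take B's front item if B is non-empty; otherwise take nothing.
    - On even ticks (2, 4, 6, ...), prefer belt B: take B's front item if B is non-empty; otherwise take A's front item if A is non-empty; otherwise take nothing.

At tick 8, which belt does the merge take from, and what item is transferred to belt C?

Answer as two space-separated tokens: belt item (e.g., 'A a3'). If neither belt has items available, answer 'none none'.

Answer: A plank

Derivation:
Tick 1: prefer A, take flask from A; A=[quill,reel,mast,ingot,plank] B=[fin,valve] C=[flask]
Tick 2: prefer B, take fin from B; A=[quill,reel,mast,ingot,plank] B=[valve] C=[flask,fin]
Tick 3: prefer A, take quill from A; A=[reel,mast,ingot,plank] B=[valve] C=[flask,fin,quill]
Tick 4: prefer B, take valve from B; A=[reel,mast,ingot,plank] B=[-] C=[flask,fin,quill,valve]
Tick 5: prefer A, take reel from A; A=[mast,ingot,plank] B=[-] C=[flask,fin,quill,valve,reel]
Tick 6: prefer B, take mast from A; A=[ingot,plank] B=[-] C=[flask,fin,quill,valve,reel,mast]
Tick 7: prefer A, take ingot from A; A=[plank] B=[-] C=[flask,fin,quill,valve,reel,mast,ingot]
Tick 8: prefer B, take plank from A; A=[-] B=[-] C=[flask,fin,quill,valve,reel,mast,ingot,plank]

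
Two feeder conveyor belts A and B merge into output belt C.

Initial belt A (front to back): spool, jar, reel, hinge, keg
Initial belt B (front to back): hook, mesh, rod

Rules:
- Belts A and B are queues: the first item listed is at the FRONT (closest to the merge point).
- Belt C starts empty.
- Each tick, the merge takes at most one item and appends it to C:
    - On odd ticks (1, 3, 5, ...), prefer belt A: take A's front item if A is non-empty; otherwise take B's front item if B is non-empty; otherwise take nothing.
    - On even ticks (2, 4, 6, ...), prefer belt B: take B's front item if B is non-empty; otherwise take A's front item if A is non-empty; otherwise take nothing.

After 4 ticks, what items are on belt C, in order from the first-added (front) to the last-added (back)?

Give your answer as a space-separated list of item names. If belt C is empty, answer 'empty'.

Tick 1: prefer A, take spool from A; A=[jar,reel,hinge,keg] B=[hook,mesh,rod] C=[spool]
Tick 2: prefer B, take hook from B; A=[jar,reel,hinge,keg] B=[mesh,rod] C=[spool,hook]
Tick 3: prefer A, take jar from A; A=[reel,hinge,keg] B=[mesh,rod] C=[spool,hook,jar]
Tick 4: prefer B, take mesh from B; A=[reel,hinge,keg] B=[rod] C=[spool,hook,jar,mesh]

Answer: spool hook jar mesh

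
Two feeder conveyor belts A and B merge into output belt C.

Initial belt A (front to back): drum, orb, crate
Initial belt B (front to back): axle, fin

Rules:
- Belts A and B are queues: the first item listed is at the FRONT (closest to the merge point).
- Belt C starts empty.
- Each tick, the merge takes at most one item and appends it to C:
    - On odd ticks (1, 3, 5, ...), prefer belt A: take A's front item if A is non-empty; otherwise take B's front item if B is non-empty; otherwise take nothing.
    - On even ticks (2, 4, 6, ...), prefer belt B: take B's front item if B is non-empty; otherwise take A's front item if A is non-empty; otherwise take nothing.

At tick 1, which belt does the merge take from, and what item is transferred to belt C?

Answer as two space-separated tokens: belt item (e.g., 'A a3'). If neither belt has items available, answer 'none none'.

Tick 1: prefer A, take drum from A; A=[orb,crate] B=[axle,fin] C=[drum]

Answer: A drum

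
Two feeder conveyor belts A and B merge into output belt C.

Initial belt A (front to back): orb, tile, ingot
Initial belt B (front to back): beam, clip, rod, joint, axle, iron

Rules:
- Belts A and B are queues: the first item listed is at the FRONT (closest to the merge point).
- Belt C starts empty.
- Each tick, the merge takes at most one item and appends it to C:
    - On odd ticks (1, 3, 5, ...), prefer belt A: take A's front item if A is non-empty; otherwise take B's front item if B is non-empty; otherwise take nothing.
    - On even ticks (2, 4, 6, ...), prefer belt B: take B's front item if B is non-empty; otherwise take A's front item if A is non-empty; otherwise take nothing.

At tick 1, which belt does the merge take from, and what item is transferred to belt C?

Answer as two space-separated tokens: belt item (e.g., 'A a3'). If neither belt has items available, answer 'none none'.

Tick 1: prefer A, take orb from A; A=[tile,ingot] B=[beam,clip,rod,joint,axle,iron] C=[orb]

Answer: A orb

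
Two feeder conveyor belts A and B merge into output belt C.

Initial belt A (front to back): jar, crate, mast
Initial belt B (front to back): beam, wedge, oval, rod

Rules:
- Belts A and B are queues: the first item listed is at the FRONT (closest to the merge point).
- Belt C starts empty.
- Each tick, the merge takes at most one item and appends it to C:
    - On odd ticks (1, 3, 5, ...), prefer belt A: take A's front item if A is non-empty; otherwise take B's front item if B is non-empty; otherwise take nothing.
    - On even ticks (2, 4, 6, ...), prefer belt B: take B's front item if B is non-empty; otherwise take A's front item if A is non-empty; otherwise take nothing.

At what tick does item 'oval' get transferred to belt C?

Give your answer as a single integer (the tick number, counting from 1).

Answer: 6

Derivation:
Tick 1: prefer A, take jar from A; A=[crate,mast] B=[beam,wedge,oval,rod] C=[jar]
Tick 2: prefer B, take beam from B; A=[crate,mast] B=[wedge,oval,rod] C=[jar,beam]
Tick 3: prefer A, take crate from A; A=[mast] B=[wedge,oval,rod] C=[jar,beam,crate]
Tick 4: prefer B, take wedge from B; A=[mast] B=[oval,rod] C=[jar,beam,crate,wedge]
Tick 5: prefer A, take mast from A; A=[-] B=[oval,rod] C=[jar,beam,crate,wedge,mast]
Tick 6: prefer B, take oval from B; A=[-] B=[rod] C=[jar,beam,crate,wedge,mast,oval]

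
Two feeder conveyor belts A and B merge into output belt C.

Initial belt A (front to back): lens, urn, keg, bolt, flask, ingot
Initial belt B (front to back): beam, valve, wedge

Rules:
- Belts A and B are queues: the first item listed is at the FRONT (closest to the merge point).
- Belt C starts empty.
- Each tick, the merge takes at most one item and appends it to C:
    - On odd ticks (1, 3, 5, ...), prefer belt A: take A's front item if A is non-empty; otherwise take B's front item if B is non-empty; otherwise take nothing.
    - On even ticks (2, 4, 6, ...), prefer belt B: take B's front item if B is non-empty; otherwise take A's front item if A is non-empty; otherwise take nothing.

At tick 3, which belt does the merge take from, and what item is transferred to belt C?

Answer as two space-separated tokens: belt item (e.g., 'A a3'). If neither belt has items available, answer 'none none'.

Tick 1: prefer A, take lens from A; A=[urn,keg,bolt,flask,ingot] B=[beam,valve,wedge] C=[lens]
Tick 2: prefer B, take beam from B; A=[urn,keg,bolt,flask,ingot] B=[valve,wedge] C=[lens,beam]
Tick 3: prefer A, take urn from A; A=[keg,bolt,flask,ingot] B=[valve,wedge] C=[lens,beam,urn]

Answer: A urn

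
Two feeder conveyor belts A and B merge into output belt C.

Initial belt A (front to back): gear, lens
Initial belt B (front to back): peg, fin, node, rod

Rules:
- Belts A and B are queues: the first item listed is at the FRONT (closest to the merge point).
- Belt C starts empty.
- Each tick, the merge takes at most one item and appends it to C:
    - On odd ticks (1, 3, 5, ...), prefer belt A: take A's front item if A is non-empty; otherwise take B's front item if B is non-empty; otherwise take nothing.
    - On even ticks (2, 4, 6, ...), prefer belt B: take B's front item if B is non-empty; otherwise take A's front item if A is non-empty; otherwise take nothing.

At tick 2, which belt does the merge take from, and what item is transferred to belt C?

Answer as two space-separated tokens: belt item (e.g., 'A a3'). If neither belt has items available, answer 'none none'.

Tick 1: prefer A, take gear from A; A=[lens] B=[peg,fin,node,rod] C=[gear]
Tick 2: prefer B, take peg from B; A=[lens] B=[fin,node,rod] C=[gear,peg]

Answer: B peg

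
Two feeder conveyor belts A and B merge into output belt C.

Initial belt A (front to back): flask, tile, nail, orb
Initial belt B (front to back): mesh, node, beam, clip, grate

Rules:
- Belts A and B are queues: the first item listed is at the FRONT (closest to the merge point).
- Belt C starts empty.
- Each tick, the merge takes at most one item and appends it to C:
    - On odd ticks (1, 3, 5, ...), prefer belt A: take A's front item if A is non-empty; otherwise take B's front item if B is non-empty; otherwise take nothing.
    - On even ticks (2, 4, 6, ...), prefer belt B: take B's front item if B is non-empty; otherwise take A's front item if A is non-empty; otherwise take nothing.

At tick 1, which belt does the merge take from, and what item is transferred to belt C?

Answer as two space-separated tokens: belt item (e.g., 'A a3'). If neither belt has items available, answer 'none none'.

Answer: A flask

Derivation:
Tick 1: prefer A, take flask from A; A=[tile,nail,orb] B=[mesh,node,beam,clip,grate] C=[flask]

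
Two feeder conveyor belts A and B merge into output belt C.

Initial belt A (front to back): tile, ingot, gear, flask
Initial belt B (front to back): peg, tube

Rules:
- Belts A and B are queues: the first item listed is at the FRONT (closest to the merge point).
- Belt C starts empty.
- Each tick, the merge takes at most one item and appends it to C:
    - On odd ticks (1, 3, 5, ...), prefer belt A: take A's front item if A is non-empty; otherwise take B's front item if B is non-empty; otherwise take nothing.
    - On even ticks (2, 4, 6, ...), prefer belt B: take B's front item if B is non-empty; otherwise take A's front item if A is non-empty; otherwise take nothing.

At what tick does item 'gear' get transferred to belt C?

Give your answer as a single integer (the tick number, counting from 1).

Answer: 5

Derivation:
Tick 1: prefer A, take tile from A; A=[ingot,gear,flask] B=[peg,tube] C=[tile]
Tick 2: prefer B, take peg from B; A=[ingot,gear,flask] B=[tube] C=[tile,peg]
Tick 3: prefer A, take ingot from A; A=[gear,flask] B=[tube] C=[tile,peg,ingot]
Tick 4: prefer B, take tube from B; A=[gear,flask] B=[-] C=[tile,peg,ingot,tube]
Tick 5: prefer A, take gear from A; A=[flask] B=[-] C=[tile,peg,ingot,tube,gear]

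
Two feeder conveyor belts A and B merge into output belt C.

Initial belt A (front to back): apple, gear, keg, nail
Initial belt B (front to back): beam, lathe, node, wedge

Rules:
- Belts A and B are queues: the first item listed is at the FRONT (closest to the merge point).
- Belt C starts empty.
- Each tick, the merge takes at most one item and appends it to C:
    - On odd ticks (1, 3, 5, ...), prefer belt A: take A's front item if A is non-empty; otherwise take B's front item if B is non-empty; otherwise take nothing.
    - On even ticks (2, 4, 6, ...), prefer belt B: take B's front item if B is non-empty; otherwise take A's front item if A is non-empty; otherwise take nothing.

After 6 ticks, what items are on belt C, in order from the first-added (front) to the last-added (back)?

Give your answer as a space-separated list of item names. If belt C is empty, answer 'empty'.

Answer: apple beam gear lathe keg node

Derivation:
Tick 1: prefer A, take apple from A; A=[gear,keg,nail] B=[beam,lathe,node,wedge] C=[apple]
Tick 2: prefer B, take beam from B; A=[gear,keg,nail] B=[lathe,node,wedge] C=[apple,beam]
Tick 3: prefer A, take gear from A; A=[keg,nail] B=[lathe,node,wedge] C=[apple,beam,gear]
Tick 4: prefer B, take lathe from B; A=[keg,nail] B=[node,wedge] C=[apple,beam,gear,lathe]
Tick 5: prefer A, take keg from A; A=[nail] B=[node,wedge] C=[apple,beam,gear,lathe,keg]
Tick 6: prefer B, take node from B; A=[nail] B=[wedge] C=[apple,beam,gear,lathe,keg,node]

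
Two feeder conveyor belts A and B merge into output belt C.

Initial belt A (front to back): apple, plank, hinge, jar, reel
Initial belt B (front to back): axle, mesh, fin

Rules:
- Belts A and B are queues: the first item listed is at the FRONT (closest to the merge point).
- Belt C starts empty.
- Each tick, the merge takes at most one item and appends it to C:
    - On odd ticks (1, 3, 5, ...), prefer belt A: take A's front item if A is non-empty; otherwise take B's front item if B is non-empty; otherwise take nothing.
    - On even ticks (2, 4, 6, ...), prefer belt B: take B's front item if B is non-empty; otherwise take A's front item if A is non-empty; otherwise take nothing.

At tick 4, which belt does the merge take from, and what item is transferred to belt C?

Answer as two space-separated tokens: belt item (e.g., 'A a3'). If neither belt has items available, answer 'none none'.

Answer: B mesh

Derivation:
Tick 1: prefer A, take apple from A; A=[plank,hinge,jar,reel] B=[axle,mesh,fin] C=[apple]
Tick 2: prefer B, take axle from B; A=[plank,hinge,jar,reel] B=[mesh,fin] C=[apple,axle]
Tick 3: prefer A, take plank from A; A=[hinge,jar,reel] B=[mesh,fin] C=[apple,axle,plank]
Tick 4: prefer B, take mesh from B; A=[hinge,jar,reel] B=[fin] C=[apple,axle,plank,mesh]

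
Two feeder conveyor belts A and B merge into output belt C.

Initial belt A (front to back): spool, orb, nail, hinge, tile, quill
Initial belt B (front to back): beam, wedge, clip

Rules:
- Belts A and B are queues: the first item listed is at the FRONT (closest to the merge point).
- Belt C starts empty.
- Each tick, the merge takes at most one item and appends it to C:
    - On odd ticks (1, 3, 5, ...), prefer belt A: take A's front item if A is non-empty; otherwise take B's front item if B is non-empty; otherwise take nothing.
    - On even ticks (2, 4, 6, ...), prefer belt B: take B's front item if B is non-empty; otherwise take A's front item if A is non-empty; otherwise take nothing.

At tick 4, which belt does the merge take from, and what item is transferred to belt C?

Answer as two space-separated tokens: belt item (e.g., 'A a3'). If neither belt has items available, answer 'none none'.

Answer: B wedge

Derivation:
Tick 1: prefer A, take spool from A; A=[orb,nail,hinge,tile,quill] B=[beam,wedge,clip] C=[spool]
Tick 2: prefer B, take beam from B; A=[orb,nail,hinge,tile,quill] B=[wedge,clip] C=[spool,beam]
Tick 3: prefer A, take orb from A; A=[nail,hinge,tile,quill] B=[wedge,clip] C=[spool,beam,orb]
Tick 4: prefer B, take wedge from B; A=[nail,hinge,tile,quill] B=[clip] C=[spool,beam,orb,wedge]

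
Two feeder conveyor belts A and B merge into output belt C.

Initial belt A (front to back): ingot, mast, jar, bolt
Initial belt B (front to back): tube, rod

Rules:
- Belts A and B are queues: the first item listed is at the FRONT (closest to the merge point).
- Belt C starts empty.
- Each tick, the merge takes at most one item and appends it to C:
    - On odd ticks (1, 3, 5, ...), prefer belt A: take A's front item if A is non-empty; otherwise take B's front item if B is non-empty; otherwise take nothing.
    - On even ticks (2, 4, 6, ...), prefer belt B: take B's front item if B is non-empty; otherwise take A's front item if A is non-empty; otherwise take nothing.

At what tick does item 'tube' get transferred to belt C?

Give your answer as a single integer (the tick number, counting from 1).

Answer: 2

Derivation:
Tick 1: prefer A, take ingot from A; A=[mast,jar,bolt] B=[tube,rod] C=[ingot]
Tick 2: prefer B, take tube from B; A=[mast,jar,bolt] B=[rod] C=[ingot,tube]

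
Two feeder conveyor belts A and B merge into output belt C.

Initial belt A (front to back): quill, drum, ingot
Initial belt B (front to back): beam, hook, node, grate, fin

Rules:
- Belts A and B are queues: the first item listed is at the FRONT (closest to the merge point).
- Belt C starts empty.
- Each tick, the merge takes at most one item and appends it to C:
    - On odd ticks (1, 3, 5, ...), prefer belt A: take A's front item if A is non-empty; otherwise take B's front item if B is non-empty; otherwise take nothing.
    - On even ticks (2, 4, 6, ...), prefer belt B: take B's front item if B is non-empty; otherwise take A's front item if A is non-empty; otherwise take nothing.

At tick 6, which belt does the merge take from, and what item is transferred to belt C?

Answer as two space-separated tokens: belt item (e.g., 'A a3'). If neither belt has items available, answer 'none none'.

Tick 1: prefer A, take quill from A; A=[drum,ingot] B=[beam,hook,node,grate,fin] C=[quill]
Tick 2: prefer B, take beam from B; A=[drum,ingot] B=[hook,node,grate,fin] C=[quill,beam]
Tick 3: prefer A, take drum from A; A=[ingot] B=[hook,node,grate,fin] C=[quill,beam,drum]
Tick 4: prefer B, take hook from B; A=[ingot] B=[node,grate,fin] C=[quill,beam,drum,hook]
Tick 5: prefer A, take ingot from A; A=[-] B=[node,grate,fin] C=[quill,beam,drum,hook,ingot]
Tick 6: prefer B, take node from B; A=[-] B=[grate,fin] C=[quill,beam,drum,hook,ingot,node]

Answer: B node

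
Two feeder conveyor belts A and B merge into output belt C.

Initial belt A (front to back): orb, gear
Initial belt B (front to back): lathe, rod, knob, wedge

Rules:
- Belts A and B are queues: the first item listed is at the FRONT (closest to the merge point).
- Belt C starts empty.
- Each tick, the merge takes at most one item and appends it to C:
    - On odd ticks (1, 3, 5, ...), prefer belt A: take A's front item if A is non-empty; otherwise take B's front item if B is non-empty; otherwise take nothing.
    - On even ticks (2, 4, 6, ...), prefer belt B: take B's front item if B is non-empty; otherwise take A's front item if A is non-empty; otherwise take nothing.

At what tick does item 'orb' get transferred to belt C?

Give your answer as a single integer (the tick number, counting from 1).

Tick 1: prefer A, take orb from A; A=[gear] B=[lathe,rod,knob,wedge] C=[orb]

Answer: 1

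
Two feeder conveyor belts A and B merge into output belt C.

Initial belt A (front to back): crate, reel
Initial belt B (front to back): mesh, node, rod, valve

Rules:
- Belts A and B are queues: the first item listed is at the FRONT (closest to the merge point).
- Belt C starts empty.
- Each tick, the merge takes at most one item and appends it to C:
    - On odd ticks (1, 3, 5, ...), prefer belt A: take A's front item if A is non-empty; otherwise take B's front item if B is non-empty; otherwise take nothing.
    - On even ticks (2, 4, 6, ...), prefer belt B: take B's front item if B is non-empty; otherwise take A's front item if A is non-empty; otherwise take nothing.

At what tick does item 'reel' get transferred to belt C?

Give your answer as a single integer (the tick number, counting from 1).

Tick 1: prefer A, take crate from A; A=[reel] B=[mesh,node,rod,valve] C=[crate]
Tick 2: prefer B, take mesh from B; A=[reel] B=[node,rod,valve] C=[crate,mesh]
Tick 3: prefer A, take reel from A; A=[-] B=[node,rod,valve] C=[crate,mesh,reel]

Answer: 3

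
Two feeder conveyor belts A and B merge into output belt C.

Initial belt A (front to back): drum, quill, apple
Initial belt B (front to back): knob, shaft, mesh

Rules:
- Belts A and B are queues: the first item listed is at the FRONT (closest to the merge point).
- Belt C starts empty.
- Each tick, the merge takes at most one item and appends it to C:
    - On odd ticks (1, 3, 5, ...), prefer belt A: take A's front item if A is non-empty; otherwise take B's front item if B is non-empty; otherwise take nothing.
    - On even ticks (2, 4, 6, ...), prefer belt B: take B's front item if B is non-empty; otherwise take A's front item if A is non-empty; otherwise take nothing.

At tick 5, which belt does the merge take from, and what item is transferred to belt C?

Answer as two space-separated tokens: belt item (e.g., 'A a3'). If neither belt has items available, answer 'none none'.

Answer: A apple

Derivation:
Tick 1: prefer A, take drum from A; A=[quill,apple] B=[knob,shaft,mesh] C=[drum]
Tick 2: prefer B, take knob from B; A=[quill,apple] B=[shaft,mesh] C=[drum,knob]
Tick 3: prefer A, take quill from A; A=[apple] B=[shaft,mesh] C=[drum,knob,quill]
Tick 4: prefer B, take shaft from B; A=[apple] B=[mesh] C=[drum,knob,quill,shaft]
Tick 5: prefer A, take apple from A; A=[-] B=[mesh] C=[drum,knob,quill,shaft,apple]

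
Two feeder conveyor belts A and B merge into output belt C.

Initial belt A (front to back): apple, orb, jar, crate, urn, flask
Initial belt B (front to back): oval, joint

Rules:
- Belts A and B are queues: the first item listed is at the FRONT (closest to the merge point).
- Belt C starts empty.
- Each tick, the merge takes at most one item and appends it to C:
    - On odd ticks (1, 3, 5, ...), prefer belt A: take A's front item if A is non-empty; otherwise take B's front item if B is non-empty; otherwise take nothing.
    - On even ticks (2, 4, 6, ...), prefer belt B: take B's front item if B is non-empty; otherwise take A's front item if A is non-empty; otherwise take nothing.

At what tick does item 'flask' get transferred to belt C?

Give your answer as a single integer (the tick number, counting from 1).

Answer: 8

Derivation:
Tick 1: prefer A, take apple from A; A=[orb,jar,crate,urn,flask] B=[oval,joint] C=[apple]
Tick 2: prefer B, take oval from B; A=[orb,jar,crate,urn,flask] B=[joint] C=[apple,oval]
Tick 3: prefer A, take orb from A; A=[jar,crate,urn,flask] B=[joint] C=[apple,oval,orb]
Tick 4: prefer B, take joint from B; A=[jar,crate,urn,flask] B=[-] C=[apple,oval,orb,joint]
Tick 5: prefer A, take jar from A; A=[crate,urn,flask] B=[-] C=[apple,oval,orb,joint,jar]
Tick 6: prefer B, take crate from A; A=[urn,flask] B=[-] C=[apple,oval,orb,joint,jar,crate]
Tick 7: prefer A, take urn from A; A=[flask] B=[-] C=[apple,oval,orb,joint,jar,crate,urn]
Tick 8: prefer B, take flask from A; A=[-] B=[-] C=[apple,oval,orb,joint,jar,crate,urn,flask]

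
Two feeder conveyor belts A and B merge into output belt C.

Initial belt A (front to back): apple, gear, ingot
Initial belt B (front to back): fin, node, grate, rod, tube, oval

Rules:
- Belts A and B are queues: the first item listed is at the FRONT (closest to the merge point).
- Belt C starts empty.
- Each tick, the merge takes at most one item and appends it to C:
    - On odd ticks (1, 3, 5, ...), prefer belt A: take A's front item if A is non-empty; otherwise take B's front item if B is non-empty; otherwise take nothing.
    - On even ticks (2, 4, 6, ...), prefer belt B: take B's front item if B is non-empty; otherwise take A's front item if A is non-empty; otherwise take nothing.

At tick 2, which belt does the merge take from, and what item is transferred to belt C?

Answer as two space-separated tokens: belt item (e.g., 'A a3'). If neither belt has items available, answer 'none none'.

Answer: B fin

Derivation:
Tick 1: prefer A, take apple from A; A=[gear,ingot] B=[fin,node,grate,rod,tube,oval] C=[apple]
Tick 2: prefer B, take fin from B; A=[gear,ingot] B=[node,grate,rod,tube,oval] C=[apple,fin]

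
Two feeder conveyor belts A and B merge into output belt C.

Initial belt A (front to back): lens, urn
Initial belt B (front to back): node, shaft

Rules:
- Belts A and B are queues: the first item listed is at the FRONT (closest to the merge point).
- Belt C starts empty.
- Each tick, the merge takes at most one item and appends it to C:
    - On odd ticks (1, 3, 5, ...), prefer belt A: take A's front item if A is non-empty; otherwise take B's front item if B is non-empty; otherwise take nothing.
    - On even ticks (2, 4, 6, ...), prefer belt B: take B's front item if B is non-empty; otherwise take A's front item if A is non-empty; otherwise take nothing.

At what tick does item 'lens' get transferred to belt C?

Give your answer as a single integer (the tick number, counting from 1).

Answer: 1

Derivation:
Tick 1: prefer A, take lens from A; A=[urn] B=[node,shaft] C=[lens]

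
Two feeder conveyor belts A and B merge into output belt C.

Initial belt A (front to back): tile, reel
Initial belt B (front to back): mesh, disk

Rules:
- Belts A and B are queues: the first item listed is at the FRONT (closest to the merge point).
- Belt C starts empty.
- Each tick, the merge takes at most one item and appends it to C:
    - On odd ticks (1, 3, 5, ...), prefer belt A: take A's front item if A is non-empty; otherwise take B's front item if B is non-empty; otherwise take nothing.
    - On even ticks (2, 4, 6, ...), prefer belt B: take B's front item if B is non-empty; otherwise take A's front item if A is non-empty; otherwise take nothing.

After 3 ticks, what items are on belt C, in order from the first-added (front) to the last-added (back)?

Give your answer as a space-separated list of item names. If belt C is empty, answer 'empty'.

Tick 1: prefer A, take tile from A; A=[reel] B=[mesh,disk] C=[tile]
Tick 2: prefer B, take mesh from B; A=[reel] B=[disk] C=[tile,mesh]
Tick 3: prefer A, take reel from A; A=[-] B=[disk] C=[tile,mesh,reel]

Answer: tile mesh reel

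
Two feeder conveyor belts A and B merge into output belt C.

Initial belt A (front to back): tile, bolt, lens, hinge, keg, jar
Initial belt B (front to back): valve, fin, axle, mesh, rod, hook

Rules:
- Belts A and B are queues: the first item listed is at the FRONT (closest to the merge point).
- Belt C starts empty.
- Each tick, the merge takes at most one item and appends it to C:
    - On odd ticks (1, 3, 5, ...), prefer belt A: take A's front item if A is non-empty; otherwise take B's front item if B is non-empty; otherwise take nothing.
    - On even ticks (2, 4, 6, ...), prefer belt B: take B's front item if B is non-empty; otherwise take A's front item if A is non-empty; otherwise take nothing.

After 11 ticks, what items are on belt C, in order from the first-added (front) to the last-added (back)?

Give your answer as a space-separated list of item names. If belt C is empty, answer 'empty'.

Answer: tile valve bolt fin lens axle hinge mesh keg rod jar

Derivation:
Tick 1: prefer A, take tile from A; A=[bolt,lens,hinge,keg,jar] B=[valve,fin,axle,mesh,rod,hook] C=[tile]
Tick 2: prefer B, take valve from B; A=[bolt,lens,hinge,keg,jar] B=[fin,axle,mesh,rod,hook] C=[tile,valve]
Tick 3: prefer A, take bolt from A; A=[lens,hinge,keg,jar] B=[fin,axle,mesh,rod,hook] C=[tile,valve,bolt]
Tick 4: prefer B, take fin from B; A=[lens,hinge,keg,jar] B=[axle,mesh,rod,hook] C=[tile,valve,bolt,fin]
Tick 5: prefer A, take lens from A; A=[hinge,keg,jar] B=[axle,mesh,rod,hook] C=[tile,valve,bolt,fin,lens]
Tick 6: prefer B, take axle from B; A=[hinge,keg,jar] B=[mesh,rod,hook] C=[tile,valve,bolt,fin,lens,axle]
Tick 7: prefer A, take hinge from A; A=[keg,jar] B=[mesh,rod,hook] C=[tile,valve,bolt,fin,lens,axle,hinge]
Tick 8: prefer B, take mesh from B; A=[keg,jar] B=[rod,hook] C=[tile,valve,bolt,fin,lens,axle,hinge,mesh]
Tick 9: prefer A, take keg from A; A=[jar] B=[rod,hook] C=[tile,valve,bolt,fin,lens,axle,hinge,mesh,keg]
Tick 10: prefer B, take rod from B; A=[jar] B=[hook] C=[tile,valve,bolt,fin,lens,axle,hinge,mesh,keg,rod]
Tick 11: prefer A, take jar from A; A=[-] B=[hook] C=[tile,valve,bolt,fin,lens,axle,hinge,mesh,keg,rod,jar]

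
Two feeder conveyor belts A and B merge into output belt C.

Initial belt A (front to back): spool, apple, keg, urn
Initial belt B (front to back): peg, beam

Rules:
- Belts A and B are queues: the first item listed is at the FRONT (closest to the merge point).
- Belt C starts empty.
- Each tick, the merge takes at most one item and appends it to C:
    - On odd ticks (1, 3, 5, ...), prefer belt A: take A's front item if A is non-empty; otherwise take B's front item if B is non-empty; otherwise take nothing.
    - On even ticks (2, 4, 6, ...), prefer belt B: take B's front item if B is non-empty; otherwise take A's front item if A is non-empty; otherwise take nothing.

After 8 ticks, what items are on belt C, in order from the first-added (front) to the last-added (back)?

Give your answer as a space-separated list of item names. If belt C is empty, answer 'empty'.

Answer: spool peg apple beam keg urn

Derivation:
Tick 1: prefer A, take spool from A; A=[apple,keg,urn] B=[peg,beam] C=[spool]
Tick 2: prefer B, take peg from B; A=[apple,keg,urn] B=[beam] C=[spool,peg]
Tick 3: prefer A, take apple from A; A=[keg,urn] B=[beam] C=[spool,peg,apple]
Tick 4: prefer B, take beam from B; A=[keg,urn] B=[-] C=[spool,peg,apple,beam]
Tick 5: prefer A, take keg from A; A=[urn] B=[-] C=[spool,peg,apple,beam,keg]
Tick 6: prefer B, take urn from A; A=[-] B=[-] C=[spool,peg,apple,beam,keg,urn]
Tick 7: prefer A, both empty, nothing taken; A=[-] B=[-] C=[spool,peg,apple,beam,keg,urn]
Tick 8: prefer B, both empty, nothing taken; A=[-] B=[-] C=[spool,peg,apple,beam,keg,urn]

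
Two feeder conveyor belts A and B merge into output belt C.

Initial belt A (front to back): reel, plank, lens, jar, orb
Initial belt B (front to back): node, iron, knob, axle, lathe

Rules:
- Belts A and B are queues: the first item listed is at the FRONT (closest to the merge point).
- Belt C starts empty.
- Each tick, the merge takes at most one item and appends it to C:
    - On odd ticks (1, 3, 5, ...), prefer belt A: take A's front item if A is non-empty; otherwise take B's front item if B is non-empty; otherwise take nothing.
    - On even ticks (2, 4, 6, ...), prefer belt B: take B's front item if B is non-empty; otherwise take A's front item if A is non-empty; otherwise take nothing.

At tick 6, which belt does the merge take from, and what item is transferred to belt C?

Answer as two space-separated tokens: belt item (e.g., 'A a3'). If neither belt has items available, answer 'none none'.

Tick 1: prefer A, take reel from A; A=[plank,lens,jar,orb] B=[node,iron,knob,axle,lathe] C=[reel]
Tick 2: prefer B, take node from B; A=[plank,lens,jar,orb] B=[iron,knob,axle,lathe] C=[reel,node]
Tick 3: prefer A, take plank from A; A=[lens,jar,orb] B=[iron,knob,axle,lathe] C=[reel,node,plank]
Tick 4: prefer B, take iron from B; A=[lens,jar,orb] B=[knob,axle,lathe] C=[reel,node,plank,iron]
Tick 5: prefer A, take lens from A; A=[jar,orb] B=[knob,axle,lathe] C=[reel,node,plank,iron,lens]
Tick 6: prefer B, take knob from B; A=[jar,orb] B=[axle,lathe] C=[reel,node,plank,iron,lens,knob]

Answer: B knob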